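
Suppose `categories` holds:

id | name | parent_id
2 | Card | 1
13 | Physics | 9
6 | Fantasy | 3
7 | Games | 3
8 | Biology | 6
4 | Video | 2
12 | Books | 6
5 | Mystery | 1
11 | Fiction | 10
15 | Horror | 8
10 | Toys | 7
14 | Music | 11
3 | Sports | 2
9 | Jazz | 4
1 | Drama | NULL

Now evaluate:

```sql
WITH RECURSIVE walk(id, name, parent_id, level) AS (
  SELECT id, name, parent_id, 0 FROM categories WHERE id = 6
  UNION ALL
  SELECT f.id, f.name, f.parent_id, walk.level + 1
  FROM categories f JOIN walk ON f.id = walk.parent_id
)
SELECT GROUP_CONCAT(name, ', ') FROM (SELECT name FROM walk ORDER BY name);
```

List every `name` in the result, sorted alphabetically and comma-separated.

Base: id=6 (Fantasy), parent_id=3, level 0.
Iteration 1: join on id=3 -> Sports (id 3, parent_id=2, level 1).
Iteration 2: join on id=2 -> Card (id 2, parent_id=1, level 2).
Iteration 3: join on id=1 -> Drama (id 1, parent_id=NULL, level 3).
Iteration 4: parent_id is NULL; no match; recursion stops.

Card, Drama, Fantasy, Sports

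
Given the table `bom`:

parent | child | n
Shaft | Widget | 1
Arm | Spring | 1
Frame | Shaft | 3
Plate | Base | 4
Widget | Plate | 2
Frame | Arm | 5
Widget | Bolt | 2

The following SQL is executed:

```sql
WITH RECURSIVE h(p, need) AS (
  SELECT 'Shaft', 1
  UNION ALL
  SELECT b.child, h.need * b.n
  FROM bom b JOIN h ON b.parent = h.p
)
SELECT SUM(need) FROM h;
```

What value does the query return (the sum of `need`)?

Base: (Shaft, need=1).
Iteration 1: components of {Shaft} -> Widget = 1*1 = 1.
Iteration 2: components of {Widget} -> Bolt = 1*2 = 2, Plate = 1*2 = 2.
Iteration 3: components of {Bolt,Plate} -> Base = 2*4 = 8.
Iteration 4: no further components; recursion stops.
SUM(need) = 1 + 1 + 2 + 2 + 8 = 14.

14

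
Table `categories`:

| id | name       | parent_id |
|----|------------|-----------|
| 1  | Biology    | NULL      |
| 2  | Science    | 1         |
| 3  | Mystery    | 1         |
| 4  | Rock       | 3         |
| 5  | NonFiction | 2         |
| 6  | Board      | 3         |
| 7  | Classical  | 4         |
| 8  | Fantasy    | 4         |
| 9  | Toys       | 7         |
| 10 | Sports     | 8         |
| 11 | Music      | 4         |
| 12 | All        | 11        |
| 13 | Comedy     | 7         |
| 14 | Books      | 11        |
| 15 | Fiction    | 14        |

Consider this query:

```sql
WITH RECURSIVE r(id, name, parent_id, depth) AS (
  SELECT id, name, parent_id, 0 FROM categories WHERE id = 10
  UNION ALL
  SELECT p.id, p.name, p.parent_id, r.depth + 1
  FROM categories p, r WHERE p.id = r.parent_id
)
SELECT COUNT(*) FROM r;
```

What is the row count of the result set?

5

Base: id=10 (Sports), parent_id=8, depth 0.
Iteration 1: join on id=8 -> Fantasy (id 8, parent_id=4, depth 1).
Iteration 2: join on id=4 -> Rock (id 4, parent_id=3, depth 2).
Iteration 3: join on id=3 -> Mystery (id 3, parent_id=1, depth 3).
Iteration 4: join on id=1 -> Biology (id 1, parent_id=NULL, depth 4).
Iteration 5: parent_id is NULL; no match; recursion stops.
Total rows emitted: 5.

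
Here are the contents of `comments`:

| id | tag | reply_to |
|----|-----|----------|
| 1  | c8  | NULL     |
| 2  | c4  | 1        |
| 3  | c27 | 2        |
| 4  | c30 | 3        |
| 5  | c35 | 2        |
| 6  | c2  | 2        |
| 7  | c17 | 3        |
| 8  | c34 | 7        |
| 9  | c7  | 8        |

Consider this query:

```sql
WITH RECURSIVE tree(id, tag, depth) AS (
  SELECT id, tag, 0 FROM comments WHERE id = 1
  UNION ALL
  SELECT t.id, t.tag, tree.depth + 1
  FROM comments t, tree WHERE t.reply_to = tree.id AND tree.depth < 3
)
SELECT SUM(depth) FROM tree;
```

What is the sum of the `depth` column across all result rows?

13

Base: id=1 (c8) at depth 0.
Iteration 1: rows with reply_to in {1} -> c4 (id 2, depth 1).
Iteration 2: rows with reply_to in {2} -> c27 (id 3, depth 2), c35 (id 5, depth 2), c2 (id 6, depth 2).
Iteration 3: rows with reply_to in {3,5,6} -> c30 (id 4, depth 3), c17 (id 7, depth 3).
Iteration 4: depth < 3 fails for all current rows; recursion stops.
SUM(depth) = 0 + 1 + 2 + 2 + 2 + 3 + 3 = 13.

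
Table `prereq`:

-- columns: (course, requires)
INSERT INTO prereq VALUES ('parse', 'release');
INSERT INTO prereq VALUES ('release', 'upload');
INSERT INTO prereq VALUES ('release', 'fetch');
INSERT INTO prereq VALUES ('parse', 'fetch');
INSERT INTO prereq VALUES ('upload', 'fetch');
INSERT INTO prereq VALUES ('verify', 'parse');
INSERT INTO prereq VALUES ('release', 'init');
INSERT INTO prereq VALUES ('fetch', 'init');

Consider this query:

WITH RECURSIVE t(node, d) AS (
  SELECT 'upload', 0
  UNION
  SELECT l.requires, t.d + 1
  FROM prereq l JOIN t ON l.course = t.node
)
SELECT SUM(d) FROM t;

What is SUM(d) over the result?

Base: (upload, d=0).
Iteration 1: edges from {upload} -> (fetch, d=1).
Iteration 2: edges from {fetch} -> (init, d=2).
Iteration 3: no outgoing edges from {init}; recursion stops.
SUM(d) = 0 + 1 + 2 = 3.

3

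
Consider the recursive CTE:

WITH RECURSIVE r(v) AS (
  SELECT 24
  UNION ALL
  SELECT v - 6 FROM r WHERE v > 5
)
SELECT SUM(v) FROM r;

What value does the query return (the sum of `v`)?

Base: v=24.
Iteration 1: 24 > 5 holds -> v = 24 - 6 = 18.
Iteration 2: 18 > 5 holds -> v = 18 - 6 = 12.
Iteration 3: 12 > 5 holds -> v = 12 - 6 = 6.
Iteration 4: 6 > 5 holds -> v = 6 - 6 = 0.
Iteration 5: 0 > 5 fails; recursion stops.
SUM(v) = 24 + 18 + 12 + 6 + 0 = 60.

60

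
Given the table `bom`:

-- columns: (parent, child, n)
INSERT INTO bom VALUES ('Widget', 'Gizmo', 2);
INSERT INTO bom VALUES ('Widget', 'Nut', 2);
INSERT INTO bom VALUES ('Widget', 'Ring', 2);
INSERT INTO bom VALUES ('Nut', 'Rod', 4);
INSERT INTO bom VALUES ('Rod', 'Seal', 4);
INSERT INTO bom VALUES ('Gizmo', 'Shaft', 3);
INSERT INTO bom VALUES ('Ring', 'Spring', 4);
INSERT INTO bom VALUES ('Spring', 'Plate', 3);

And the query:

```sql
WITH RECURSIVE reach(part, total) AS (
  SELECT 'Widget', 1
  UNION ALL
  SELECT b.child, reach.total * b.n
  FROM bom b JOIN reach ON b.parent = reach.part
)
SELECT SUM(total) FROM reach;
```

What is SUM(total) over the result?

85

Base: (Widget, total=1).
Iteration 1: components of {Widget} -> Gizmo = 1*2 = 2, Nut = 1*2 = 2, Ring = 1*2 = 2.
Iteration 2: components of {Gizmo,Nut,Ring} -> Rod = 2*4 = 8, Shaft = 2*3 = 6, Spring = 2*4 = 8.
Iteration 3: components of {Rod,Shaft,Spring} -> Plate = 8*3 = 24, Seal = 8*4 = 32.
Iteration 4: no further components; recursion stops.
SUM(total) = 1 + 2 + 2 + 2 + 6 + 8 + 8 + 32 + 24 = 85.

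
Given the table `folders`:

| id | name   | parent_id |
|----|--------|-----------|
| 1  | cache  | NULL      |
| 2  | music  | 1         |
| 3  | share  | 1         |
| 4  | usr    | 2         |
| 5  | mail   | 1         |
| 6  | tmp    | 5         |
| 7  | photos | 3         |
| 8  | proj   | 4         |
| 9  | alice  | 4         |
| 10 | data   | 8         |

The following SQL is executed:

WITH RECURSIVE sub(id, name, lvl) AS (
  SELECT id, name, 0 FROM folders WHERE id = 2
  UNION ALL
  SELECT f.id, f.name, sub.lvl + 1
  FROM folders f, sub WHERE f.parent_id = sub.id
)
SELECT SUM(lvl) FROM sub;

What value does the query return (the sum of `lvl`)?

Base: id=2 (music) at lvl 0.
Iteration 1: rows with parent_id in {2} -> usr (id 4, lvl 1).
Iteration 2: rows with parent_id in {4} -> proj (id 8, lvl 2), alice (id 9, lvl 2).
Iteration 3: rows with parent_id in {8,9} -> data (id 10, lvl 3).
Iteration 4: no rows with parent_id in {10}; recursion stops.
SUM(lvl) = 0 + 1 + 2 + 2 + 3 = 8.

8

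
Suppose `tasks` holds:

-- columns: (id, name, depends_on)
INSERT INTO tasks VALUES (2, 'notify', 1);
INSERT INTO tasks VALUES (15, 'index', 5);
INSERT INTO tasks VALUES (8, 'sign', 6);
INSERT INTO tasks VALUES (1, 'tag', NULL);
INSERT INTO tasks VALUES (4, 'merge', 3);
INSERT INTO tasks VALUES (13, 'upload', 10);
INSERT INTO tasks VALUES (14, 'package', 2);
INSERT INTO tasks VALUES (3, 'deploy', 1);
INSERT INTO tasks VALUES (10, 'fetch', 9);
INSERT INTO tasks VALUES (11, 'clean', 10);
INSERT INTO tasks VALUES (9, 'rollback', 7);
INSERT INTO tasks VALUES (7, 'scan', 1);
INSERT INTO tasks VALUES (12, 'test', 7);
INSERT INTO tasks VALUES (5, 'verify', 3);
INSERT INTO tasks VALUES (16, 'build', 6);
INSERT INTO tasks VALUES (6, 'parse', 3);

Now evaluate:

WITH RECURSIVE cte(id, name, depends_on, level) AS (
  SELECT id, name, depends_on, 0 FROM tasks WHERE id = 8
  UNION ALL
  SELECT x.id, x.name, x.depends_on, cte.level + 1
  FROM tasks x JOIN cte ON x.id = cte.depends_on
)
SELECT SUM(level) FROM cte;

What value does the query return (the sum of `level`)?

6

Base: id=8 (sign), depends_on=6, level 0.
Iteration 1: join on id=6 -> parse (id 6, depends_on=3, level 1).
Iteration 2: join on id=3 -> deploy (id 3, depends_on=1, level 2).
Iteration 3: join on id=1 -> tag (id 1, depends_on=NULL, level 3).
Iteration 4: depends_on is NULL; no match; recursion stops.
SUM(level) = 0 + 1 + 2 + 3 = 6.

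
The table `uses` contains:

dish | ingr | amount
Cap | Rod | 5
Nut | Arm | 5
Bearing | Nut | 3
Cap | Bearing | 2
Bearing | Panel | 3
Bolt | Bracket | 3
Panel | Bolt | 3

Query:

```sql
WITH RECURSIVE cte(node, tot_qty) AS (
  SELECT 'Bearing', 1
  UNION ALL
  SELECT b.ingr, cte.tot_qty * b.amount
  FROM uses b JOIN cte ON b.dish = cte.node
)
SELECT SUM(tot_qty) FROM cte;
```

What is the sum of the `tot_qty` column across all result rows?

Base: (Bearing, tot_qty=1).
Iteration 1: components of {Bearing} -> Nut = 1*3 = 3, Panel = 1*3 = 3.
Iteration 2: components of {Nut,Panel} -> Arm = 3*5 = 15, Bolt = 3*3 = 9.
Iteration 3: components of {Arm,Bolt} -> Bracket = 9*3 = 27.
Iteration 4: no further components; recursion stops.
SUM(tot_qty) = 1 + 3 + 3 + 9 + 15 + 27 = 58.

58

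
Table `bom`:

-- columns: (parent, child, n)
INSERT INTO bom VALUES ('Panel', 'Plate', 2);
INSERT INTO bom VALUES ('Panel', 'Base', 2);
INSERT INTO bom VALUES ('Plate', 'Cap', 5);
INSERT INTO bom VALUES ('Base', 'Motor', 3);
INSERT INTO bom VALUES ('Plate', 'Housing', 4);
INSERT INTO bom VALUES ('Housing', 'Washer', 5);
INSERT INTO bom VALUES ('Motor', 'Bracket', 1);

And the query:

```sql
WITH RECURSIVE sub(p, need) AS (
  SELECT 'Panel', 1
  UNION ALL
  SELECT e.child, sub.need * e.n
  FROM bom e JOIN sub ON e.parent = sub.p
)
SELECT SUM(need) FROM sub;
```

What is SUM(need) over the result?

75

Base: (Panel, need=1).
Iteration 1: components of {Panel} -> Base = 1*2 = 2, Plate = 1*2 = 2.
Iteration 2: components of {Base,Plate} -> Cap = 2*5 = 10, Housing = 2*4 = 8, Motor = 2*3 = 6.
Iteration 3: components of {Cap,Housing,Motor} -> Bracket = 6*1 = 6, Washer = 8*5 = 40.
Iteration 4: no further components; recursion stops.
SUM(need) = 1 + 2 + 2 + 10 + 8 + 6 + 40 + 6 = 75.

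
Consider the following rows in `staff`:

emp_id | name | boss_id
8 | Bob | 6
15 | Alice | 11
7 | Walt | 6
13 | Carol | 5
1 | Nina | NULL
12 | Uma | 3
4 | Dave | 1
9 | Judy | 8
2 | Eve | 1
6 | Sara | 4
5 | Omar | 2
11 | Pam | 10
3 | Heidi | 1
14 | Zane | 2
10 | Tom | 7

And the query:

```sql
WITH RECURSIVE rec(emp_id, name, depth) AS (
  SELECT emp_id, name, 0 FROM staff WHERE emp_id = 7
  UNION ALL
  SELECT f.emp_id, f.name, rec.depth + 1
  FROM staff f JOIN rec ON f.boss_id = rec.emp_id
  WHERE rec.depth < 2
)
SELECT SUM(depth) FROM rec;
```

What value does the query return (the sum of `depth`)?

Base: emp_id=7 (Walt) at depth 0.
Iteration 1: rows with boss_id in {7} -> Tom (id 10, depth 1).
Iteration 2: rows with boss_id in {10} -> Pam (id 11, depth 2).
Iteration 3: depth < 2 fails for all current rows; recursion stops.
SUM(depth) = 0 + 1 + 2 = 3.

3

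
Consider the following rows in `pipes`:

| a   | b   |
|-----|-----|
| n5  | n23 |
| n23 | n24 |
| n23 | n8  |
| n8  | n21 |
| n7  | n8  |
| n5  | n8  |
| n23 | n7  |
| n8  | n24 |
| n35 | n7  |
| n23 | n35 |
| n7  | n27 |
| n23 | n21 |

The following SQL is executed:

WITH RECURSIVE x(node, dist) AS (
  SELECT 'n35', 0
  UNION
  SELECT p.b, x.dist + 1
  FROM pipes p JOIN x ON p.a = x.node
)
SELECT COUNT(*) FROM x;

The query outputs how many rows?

Base: (n35, dist=0).
Iteration 1: edges from {n35} -> (n7, dist=1).
Iteration 2: edges from {n7} -> (n27, dist=2), (n8, dist=2).
Iteration 3: edges from {n27,n8} -> (n21, dist=3), (n24, dist=3).
Iteration 4: no outgoing edges from {n21,n24}; recursion stops.
Total rows emitted: 6.

6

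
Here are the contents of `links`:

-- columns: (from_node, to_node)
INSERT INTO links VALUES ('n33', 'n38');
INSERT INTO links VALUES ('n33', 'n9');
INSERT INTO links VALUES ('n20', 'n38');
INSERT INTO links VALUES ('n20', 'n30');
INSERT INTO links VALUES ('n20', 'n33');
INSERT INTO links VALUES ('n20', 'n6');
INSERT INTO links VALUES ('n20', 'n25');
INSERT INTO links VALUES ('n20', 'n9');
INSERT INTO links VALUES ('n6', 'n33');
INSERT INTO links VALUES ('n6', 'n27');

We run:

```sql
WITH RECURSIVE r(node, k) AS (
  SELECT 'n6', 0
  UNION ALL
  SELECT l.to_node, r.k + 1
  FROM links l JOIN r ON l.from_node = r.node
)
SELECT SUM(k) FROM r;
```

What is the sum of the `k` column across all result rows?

Base: (n6, k=0).
Iteration 1: edges from {n6} -> (n27, k=1), (n33, k=1).
Iteration 2: edges from {n27,n33} -> (n38, k=2), (n9, k=2).
Iteration 3: no outgoing edges from {n38,n9}; recursion stops.
SUM(k) = 0 + 1 + 1 + 2 + 2 = 6.

6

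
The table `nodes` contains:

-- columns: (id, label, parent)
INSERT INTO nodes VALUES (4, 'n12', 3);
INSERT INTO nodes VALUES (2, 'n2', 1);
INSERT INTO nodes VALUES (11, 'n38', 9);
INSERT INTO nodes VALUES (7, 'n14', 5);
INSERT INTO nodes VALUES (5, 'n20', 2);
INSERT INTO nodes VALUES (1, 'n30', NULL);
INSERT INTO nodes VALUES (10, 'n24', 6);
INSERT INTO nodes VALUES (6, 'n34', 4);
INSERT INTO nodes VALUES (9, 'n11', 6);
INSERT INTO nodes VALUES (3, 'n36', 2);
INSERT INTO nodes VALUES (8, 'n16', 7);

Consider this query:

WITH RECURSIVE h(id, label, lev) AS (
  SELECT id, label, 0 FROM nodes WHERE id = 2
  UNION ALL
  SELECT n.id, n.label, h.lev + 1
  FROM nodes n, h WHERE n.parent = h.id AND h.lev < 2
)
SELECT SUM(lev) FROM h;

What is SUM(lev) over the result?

Base: id=2 (n2) at lev 0.
Iteration 1: rows with parent in {2} -> n36 (id 3, lev 1), n20 (id 5, lev 1).
Iteration 2: rows with parent in {3,5} -> n12 (id 4, lev 2), n14 (id 7, lev 2).
Iteration 3: lev < 2 fails for all current rows; recursion stops.
SUM(lev) = 0 + 1 + 1 + 2 + 2 = 6.

6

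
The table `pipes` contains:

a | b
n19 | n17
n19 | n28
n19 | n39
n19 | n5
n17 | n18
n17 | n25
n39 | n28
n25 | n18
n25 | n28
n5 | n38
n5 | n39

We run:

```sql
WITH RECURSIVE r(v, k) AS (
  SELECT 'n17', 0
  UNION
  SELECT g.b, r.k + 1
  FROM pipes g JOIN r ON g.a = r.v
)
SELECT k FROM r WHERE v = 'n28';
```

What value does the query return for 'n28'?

Base: (n17, k=0).
Iteration 1: edges from {n17} -> (n18, k=1), (n25, k=1).
Iteration 2: edges from {n18,n25} -> (n18, k=2), (n28, k=2).
Iteration 3: no outgoing edges from {n18,n28}; recursion stops.

2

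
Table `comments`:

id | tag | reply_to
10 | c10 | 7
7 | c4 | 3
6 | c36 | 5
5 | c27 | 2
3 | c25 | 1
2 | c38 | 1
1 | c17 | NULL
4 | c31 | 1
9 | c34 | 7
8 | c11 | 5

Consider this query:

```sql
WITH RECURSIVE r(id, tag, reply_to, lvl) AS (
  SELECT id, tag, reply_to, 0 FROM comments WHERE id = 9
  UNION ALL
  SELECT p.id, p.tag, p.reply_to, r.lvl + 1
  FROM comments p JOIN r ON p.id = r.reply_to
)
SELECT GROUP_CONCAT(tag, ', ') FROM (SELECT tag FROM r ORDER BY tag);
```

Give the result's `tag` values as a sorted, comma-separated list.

c17, c25, c34, c4

Base: id=9 (c34), reply_to=7, lvl 0.
Iteration 1: join on id=7 -> c4 (id 7, reply_to=3, lvl 1).
Iteration 2: join on id=3 -> c25 (id 3, reply_to=1, lvl 2).
Iteration 3: join on id=1 -> c17 (id 1, reply_to=NULL, lvl 3).
Iteration 4: reply_to is NULL; no match; recursion stops.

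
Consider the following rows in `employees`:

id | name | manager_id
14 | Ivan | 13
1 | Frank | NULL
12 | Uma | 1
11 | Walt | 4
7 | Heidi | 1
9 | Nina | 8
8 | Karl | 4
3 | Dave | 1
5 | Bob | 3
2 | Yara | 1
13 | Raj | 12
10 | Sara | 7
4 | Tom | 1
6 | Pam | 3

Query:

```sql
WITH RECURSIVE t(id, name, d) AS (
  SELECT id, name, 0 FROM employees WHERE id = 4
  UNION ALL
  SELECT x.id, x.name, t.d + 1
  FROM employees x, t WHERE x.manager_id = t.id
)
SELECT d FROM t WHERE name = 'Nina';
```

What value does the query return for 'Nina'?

Base: id=4 (Tom) at d 0.
Iteration 1: rows with manager_id in {4} -> Karl (id 8, d 1), Walt (id 11, d 1).
Iteration 2: rows with manager_id in {8,11} -> Nina (id 9, d 2).
Iteration 3: no rows with manager_id in {9}; recursion stops.

2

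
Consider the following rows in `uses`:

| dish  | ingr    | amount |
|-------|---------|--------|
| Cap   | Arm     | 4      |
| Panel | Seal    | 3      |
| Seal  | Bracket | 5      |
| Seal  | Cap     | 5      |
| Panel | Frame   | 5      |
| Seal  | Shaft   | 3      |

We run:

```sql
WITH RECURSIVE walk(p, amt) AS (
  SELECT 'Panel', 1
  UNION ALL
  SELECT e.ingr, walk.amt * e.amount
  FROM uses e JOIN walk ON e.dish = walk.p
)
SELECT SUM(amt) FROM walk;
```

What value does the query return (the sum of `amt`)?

Base: (Panel, amt=1).
Iteration 1: components of {Panel} -> Frame = 1*5 = 5, Seal = 1*3 = 3.
Iteration 2: components of {Frame,Seal} -> Bracket = 3*5 = 15, Cap = 3*5 = 15, Shaft = 3*3 = 9.
Iteration 3: components of {Bracket,Cap,Shaft} -> Arm = 15*4 = 60.
Iteration 4: no further components; recursion stops.
SUM(amt) = 1 + 3 + 5 + 15 + 9 + 15 + 60 = 108.

108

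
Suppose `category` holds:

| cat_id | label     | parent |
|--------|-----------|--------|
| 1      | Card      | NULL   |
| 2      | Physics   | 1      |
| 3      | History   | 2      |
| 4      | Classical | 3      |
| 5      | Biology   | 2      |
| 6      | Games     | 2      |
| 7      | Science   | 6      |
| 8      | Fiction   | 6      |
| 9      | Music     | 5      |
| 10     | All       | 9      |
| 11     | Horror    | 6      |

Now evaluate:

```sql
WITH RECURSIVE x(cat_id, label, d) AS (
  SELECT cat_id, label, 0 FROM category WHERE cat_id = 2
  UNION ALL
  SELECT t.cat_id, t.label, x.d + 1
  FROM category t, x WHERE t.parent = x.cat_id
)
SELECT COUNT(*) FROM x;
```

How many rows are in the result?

10

Base: cat_id=2 (Physics) at d 0.
Iteration 1: rows with parent in {2} -> History (id 3, d 1), Biology (id 5, d 1), Games (id 6, d 1).
Iteration 2: rows with parent in {3,5,6} -> Classical (id 4, d 2), Science (id 7, d 2), Fiction (id 8, d 2), Music (id 9, d 2), Horror (id 11, d 2).
Iteration 3: rows with parent in {4,7,8,9,11} -> All (id 10, d 3).
Iteration 4: no rows with parent in {10}; recursion stops.
Total rows emitted: 10.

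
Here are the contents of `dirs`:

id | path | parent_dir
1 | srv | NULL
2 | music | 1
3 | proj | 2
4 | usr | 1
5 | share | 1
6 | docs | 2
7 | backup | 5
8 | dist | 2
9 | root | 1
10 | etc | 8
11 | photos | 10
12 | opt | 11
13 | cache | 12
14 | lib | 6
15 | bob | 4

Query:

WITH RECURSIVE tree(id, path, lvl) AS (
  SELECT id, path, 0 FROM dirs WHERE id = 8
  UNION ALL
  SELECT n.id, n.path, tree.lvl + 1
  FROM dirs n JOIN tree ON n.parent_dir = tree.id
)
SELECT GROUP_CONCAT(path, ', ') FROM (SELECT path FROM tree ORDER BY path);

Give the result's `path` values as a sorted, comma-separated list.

Base: id=8 (dist) at lvl 0.
Iteration 1: rows with parent_dir in {8} -> etc (id 10, lvl 1).
Iteration 2: rows with parent_dir in {10} -> photos (id 11, lvl 2).
Iteration 3: rows with parent_dir in {11} -> opt (id 12, lvl 3).
Iteration 4: rows with parent_dir in {12} -> cache (id 13, lvl 4).
Iteration 5: no rows with parent_dir in {13}; recursion stops.

cache, dist, etc, opt, photos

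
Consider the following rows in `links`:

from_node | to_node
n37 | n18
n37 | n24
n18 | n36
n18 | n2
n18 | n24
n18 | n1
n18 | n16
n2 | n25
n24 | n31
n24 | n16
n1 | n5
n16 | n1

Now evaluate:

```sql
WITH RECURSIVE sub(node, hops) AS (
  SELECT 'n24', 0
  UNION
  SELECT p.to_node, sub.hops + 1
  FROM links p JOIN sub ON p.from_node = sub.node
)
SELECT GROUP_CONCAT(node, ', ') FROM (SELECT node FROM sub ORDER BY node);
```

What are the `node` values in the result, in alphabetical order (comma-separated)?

Base: (n24, hops=0).
Iteration 1: edges from {n24} -> (n16, hops=1), (n31, hops=1).
Iteration 2: edges from {n16,n31} -> (n1, hops=2).
Iteration 3: edges from {n1} -> (n5, hops=3).
Iteration 4: no outgoing edges from {n5}; recursion stops.

n1, n16, n24, n31, n5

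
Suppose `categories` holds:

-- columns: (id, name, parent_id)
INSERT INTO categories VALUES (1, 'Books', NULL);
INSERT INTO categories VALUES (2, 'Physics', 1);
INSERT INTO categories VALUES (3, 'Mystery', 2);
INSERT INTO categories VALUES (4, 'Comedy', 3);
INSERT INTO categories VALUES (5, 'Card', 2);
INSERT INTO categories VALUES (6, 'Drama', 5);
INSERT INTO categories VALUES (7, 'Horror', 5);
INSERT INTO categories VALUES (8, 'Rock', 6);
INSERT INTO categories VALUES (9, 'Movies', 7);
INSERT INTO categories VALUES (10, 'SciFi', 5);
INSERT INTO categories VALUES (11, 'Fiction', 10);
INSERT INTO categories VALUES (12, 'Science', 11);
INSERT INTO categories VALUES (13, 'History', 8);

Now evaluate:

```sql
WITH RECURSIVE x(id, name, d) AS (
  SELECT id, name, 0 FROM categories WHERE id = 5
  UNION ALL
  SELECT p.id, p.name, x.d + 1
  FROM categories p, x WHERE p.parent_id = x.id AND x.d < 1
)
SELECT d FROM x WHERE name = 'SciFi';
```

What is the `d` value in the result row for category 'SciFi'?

1

Base: id=5 (Card) at d 0.
Iteration 1: rows with parent_id in {5} -> Drama (id 6, d 1), Horror (id 7, d 1), SciFi (id 10, d 1).
Iteration 2: d < 1 fails for all current rows; recursion stops.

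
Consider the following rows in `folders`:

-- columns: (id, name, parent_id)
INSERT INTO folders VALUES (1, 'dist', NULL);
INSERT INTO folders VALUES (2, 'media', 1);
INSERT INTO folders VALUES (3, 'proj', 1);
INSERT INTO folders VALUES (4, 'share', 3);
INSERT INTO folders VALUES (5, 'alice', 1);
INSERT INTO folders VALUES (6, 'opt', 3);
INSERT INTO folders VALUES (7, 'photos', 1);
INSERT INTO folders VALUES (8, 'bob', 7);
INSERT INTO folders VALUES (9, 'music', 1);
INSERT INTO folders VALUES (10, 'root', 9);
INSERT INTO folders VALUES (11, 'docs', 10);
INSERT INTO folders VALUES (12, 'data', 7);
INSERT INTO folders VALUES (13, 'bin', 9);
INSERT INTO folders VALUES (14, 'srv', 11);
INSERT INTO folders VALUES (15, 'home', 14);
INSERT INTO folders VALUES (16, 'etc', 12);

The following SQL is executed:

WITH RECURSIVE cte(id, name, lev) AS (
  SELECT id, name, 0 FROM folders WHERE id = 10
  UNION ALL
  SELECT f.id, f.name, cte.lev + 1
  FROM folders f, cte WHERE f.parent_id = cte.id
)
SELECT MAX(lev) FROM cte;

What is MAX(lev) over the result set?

3

Base: id=10 (root) at lev 0.
Iteration 1: rows with parent_id in {10} -> docs (id 11, lev 1).
Iteration 2: rows with parent_id in {11} -> srv (id 14, lev 2).
Iteration 3: rows with parent_id in {14} -> home (id 15, lev 3).
Iteration 4: no rows with parent_id in {15}; recursion stops.
lev values: 0, 1, 2, 3; the maximum is 3.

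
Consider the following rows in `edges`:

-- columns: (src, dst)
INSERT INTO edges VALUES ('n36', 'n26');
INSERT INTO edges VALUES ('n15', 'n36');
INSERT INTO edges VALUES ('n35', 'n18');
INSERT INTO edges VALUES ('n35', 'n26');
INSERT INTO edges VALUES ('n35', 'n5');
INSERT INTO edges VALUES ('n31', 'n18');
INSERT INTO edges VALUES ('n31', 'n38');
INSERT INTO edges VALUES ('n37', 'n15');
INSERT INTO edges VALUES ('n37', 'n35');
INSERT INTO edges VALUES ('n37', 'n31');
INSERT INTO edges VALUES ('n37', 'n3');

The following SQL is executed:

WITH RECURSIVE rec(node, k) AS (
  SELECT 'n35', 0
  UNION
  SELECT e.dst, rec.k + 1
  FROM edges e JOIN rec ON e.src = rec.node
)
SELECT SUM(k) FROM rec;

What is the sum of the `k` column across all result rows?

Base: (n35, k=0).
Iteration 1: edges from {n35} -> (n18, k=1), (n26, k=1), (n5, k=1).
Iteration 2: no outgoing edges from {n18,n26,n5}; recursion stops.
SUM(k) = 0 + 1 + 1 + 1 = 3.

3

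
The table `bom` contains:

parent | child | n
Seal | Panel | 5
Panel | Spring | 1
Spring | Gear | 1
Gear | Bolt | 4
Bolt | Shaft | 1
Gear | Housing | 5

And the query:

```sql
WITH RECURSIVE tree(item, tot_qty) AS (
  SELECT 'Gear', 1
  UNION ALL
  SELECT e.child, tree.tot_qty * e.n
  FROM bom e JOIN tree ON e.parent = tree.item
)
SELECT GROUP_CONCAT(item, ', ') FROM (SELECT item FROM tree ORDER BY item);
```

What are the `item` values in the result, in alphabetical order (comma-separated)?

Bolt, Gear, Housing, Shaft

Base: (Gear, tot_qty=1).
Iteration 1: components of {Gear} -> Bolt = 1*4 = 4, Housing = 1*5 = 5.
Iteration 2: components of {Bolt,Housing} -> Shaft = 4*1 = 4.
Iteration 3: no further components; recursion stops.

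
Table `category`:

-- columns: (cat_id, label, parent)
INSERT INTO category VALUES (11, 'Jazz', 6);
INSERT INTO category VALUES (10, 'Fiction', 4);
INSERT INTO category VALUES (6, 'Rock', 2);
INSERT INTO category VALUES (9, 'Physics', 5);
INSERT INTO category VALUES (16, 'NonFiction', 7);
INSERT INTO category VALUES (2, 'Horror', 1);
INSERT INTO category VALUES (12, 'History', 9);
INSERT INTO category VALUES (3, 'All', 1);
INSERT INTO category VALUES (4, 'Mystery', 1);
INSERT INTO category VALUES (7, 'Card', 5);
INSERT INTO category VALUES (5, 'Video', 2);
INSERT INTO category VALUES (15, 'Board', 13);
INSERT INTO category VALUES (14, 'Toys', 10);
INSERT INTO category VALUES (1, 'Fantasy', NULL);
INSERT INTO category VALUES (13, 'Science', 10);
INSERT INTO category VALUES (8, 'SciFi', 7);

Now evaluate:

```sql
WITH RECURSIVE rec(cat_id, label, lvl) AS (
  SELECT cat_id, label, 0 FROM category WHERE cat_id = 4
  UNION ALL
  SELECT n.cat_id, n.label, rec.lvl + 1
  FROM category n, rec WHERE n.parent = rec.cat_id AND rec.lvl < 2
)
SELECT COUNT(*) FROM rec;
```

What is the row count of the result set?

Base: cat_id=4 (Mystery) at lvl 0.
Iteration 1: rows with parent in {4} -> Fiction (id 10, lvl 1).
Iteration 2: rows with parent in {10} -> Science (id 13, lvl 2), Toys (id 14, lvl 2).
Iteration 3: lvl < 2 fails for all current rows; recursion stops.
Total rows emitted: 4.

4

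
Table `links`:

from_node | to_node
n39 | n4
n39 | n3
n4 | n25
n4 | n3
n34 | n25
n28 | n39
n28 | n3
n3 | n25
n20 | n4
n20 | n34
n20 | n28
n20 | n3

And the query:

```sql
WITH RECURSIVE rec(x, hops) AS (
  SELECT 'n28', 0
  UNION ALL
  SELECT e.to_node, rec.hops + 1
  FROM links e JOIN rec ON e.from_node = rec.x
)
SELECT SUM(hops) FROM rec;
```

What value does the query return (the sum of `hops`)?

Base: (n28, hops=0).
Iteration 1: edges from {n28} -> (n3, hops=1), (n39, hops=1).
Iteration 2: edges from {n3,n39} -> (n25, hops=2), (n3, hops=2), (n4, hops=2).
Iteration 3: edges from {n25,n3,n4} -> (n25, hops=3) x2, (n3, hops=3). [UNION ALL keeps all 3 new rows, including repeats]
Iteration 4: edges from {n25,n3} -> (n25, hops=4).
Iteration 5: no outgoing edges from {n25}; recursion stops.
SUM(hops) = 0 + 1 + 1 + 2 + 2 + 2 + 3 + 3 + 3 + 4 = 21.

21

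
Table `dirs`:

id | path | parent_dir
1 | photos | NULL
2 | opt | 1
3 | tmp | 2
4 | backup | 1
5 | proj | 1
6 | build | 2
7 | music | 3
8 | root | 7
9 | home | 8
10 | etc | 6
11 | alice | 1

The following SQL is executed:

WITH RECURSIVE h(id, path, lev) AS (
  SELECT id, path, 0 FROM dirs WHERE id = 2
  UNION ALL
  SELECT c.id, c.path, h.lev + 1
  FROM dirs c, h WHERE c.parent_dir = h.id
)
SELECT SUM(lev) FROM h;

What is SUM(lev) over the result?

Base: id=2 (opt) at lev 0.
Iteration 1: rows with parent_dir in {2} -> tmp (id 3, lev 1), build (id 6, lev 1).
Iteration 2: rows with parent_dir in {3,6} -> music (id 7, lev 2), etc (id 10, lev 2).
Iteration 3: rows with parent_dir in {7,10} -> root (id 8, lev 3).
Iteration 4: rows with parent_dir in {8} -> home (id 9, lev 4).
Iteration 5: no rows with parent_dir in {9}; recursion stops.
SUM(lev) = 0 + 1 + 1 + 2 + 2 + 3 + 4 = 13.

13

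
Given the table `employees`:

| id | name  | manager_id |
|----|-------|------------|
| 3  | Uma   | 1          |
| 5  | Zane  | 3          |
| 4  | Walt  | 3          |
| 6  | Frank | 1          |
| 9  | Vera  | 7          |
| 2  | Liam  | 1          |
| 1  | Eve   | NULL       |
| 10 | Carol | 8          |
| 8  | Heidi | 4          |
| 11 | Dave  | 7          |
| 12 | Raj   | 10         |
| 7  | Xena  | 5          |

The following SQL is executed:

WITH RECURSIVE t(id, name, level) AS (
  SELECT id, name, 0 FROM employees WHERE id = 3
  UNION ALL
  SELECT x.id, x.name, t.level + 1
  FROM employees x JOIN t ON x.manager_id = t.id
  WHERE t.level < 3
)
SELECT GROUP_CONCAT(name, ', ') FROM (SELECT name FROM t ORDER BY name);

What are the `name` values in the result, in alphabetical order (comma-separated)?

Base: id=3 (Uma) at level 0.
Iteration 1: rows with manager_id in {3} -> Walt (id 4, level 1), Zane (id 5, level 1).
Iteration 2: rows with manager_id in {4,5} -> Xena (id 7, level 2), Heidi (id 8, level 2).
Iteration 3: rows with manager_id in {7,8} -> Vera (id 9, level 3), Carol (id 10, level 3), Dave (id 11, level 3).
Iteration 4: level < 3 fails for all current rows; recursion stops.

Carol, Dave, Heidi, Uma, Vera, Walt, Xena, Zane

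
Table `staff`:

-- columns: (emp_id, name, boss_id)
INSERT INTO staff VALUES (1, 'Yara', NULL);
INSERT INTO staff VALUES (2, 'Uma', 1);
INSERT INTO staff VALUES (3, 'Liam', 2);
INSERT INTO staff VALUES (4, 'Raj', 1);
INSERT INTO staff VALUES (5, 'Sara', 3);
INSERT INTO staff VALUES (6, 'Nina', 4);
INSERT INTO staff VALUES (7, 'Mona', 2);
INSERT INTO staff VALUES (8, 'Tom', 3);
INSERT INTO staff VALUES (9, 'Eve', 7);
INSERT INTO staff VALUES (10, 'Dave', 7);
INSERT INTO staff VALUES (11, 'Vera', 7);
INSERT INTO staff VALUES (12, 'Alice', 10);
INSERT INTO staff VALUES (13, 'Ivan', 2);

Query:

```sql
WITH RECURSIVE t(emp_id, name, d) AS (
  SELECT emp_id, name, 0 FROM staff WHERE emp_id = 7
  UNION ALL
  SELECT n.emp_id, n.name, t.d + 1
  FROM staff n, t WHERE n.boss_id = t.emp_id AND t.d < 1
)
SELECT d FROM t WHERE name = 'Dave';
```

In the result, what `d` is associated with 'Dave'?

1

Base: emp_id=7 (Mona) at d 0.
Iteration 1: rows with boss_id in {7} -> Eve (id 9, d 1), Dave (id 10, d 1), Vera (id 11, d 1).
Iteration 2: d < 1 fails for all current rows; recursion stops.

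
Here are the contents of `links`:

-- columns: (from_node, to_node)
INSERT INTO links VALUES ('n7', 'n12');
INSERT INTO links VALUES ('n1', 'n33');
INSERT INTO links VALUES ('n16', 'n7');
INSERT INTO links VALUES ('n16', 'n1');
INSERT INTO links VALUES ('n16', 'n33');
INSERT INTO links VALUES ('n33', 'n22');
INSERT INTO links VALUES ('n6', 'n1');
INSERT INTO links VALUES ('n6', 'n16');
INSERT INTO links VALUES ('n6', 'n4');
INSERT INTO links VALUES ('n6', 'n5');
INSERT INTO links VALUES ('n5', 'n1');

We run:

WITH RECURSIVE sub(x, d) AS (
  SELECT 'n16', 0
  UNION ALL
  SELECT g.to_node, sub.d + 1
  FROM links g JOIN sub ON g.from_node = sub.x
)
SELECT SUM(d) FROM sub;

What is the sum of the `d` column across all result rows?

12

Base: (n16, d=0).
Iteration 1: edges from {n16} -> (n1, d=1), (n33, d=1), (n7, d=1).
Iteration 2: edges from {n1,n33,n7} -> (n12, d=2), (n22, d=2), (n33, d=2).
Iteration 3: edges from {n12,n22,n33} -> (n22, d=3).
Iteration 4: no outgoing edges from {n22}; recursion stops.
SUM(d) = 0 + 1 + 1 + 1 + 2 + 2 + 2 + 3 = 12.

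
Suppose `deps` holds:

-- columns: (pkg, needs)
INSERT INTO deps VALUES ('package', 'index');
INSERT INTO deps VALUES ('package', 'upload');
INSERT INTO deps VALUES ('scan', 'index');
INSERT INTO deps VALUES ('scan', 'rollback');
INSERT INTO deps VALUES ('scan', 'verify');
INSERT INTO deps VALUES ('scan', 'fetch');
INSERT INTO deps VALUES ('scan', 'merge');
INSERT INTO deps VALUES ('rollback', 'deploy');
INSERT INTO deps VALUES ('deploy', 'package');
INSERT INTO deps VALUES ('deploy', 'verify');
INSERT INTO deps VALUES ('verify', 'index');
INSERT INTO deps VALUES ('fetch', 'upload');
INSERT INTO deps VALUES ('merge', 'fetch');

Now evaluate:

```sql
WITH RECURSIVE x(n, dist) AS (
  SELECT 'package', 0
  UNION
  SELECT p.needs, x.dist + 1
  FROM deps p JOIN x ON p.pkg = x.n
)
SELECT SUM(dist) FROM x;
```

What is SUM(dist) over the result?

Base: (package, dist=0).
Iteration 1: edges from {package} -> (index, dist=1), (upload, dist=1).
Iteration 2: no outgoing edges from {index,upload}; recursion stops.
SUM(dist) = 0 + 1 + 1 = 2.

2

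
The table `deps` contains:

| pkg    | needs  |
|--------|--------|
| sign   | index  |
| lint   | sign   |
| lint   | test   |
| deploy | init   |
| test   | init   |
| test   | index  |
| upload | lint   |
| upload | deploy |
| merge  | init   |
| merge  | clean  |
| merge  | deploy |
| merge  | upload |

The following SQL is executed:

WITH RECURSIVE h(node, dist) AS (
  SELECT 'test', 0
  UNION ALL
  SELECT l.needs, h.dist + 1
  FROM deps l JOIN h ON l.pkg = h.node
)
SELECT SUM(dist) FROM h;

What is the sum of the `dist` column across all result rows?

2

Base: (test, dist=0).
Iteration 1: edges from {test} -> (index, dist=1), (init, dist=1).
Iteration 2: no outgoing edges from {index,init}; recursion stops.
SUM(dist) = 0 + 1 + 1 = 2.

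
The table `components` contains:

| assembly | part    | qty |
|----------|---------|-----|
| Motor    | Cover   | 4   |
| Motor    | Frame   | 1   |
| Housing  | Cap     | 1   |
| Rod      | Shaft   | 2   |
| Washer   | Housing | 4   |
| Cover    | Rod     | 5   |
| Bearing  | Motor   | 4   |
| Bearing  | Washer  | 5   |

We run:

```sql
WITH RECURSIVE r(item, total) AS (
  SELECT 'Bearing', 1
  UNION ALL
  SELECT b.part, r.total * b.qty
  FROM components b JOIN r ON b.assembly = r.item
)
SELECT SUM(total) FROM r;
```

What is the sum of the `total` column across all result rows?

Base: (Bearing, total=1).
Iteration 1: components of {Bearing} -> Motor = 1*4 = 4, Washer = 1*5 = 5.
Iteration 2: components of {Motor,Washer} -> Cover = 4*4 = 16, Frame = 4*1 = 4, Housing = 5*4 = 20.
Iteration 3: components of {Cover,Frame,Housing} -> Cap = 20*1 = 20, Rod = 16*5 = 80.
Iteration 4: components of {Cap,Rod} -> Shaft = 80*2 = 160.
Iteration 5: no further components; recursion stops.
SUM(total) = 1 + 4 + 5 + 16 + 4 + 20 + 80 + 20 + 160 = 310.

310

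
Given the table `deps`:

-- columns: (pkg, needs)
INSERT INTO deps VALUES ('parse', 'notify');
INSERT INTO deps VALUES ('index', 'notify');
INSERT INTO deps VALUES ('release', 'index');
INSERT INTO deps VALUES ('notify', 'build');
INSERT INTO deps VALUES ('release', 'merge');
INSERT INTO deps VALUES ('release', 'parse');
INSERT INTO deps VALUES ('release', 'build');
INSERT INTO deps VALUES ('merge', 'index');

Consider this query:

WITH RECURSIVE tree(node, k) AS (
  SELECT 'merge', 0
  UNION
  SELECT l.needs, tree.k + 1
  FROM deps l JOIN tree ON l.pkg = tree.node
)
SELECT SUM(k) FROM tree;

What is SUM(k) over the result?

6

Base: (merge, k=0).
Iteration 1: edges from {merge} -> (index, k=1).
Iteration 2: edges from {index} -> (notify, k=2).
Iteration 3: edges from {notify} -> (build, k=3).
Iteration 4: no outgoing edges from {build}; recursion stops.
SUM(k) = 0 + 1 + 2 + 3 = 6.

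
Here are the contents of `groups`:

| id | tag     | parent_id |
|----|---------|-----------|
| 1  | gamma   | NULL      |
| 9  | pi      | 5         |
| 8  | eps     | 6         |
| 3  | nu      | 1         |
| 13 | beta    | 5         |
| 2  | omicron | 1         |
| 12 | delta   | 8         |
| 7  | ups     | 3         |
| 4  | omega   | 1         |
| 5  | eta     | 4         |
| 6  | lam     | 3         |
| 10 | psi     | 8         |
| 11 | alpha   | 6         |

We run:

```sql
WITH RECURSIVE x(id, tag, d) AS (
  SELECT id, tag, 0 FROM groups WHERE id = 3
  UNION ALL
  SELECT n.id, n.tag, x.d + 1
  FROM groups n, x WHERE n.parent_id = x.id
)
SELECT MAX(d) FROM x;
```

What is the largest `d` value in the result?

3

Base: id=3 (nu) at d 0.
Iteration 1: rows with parent_id in {3} -> lam (id 6, d 1), ups (id 7, d 1).
Iteration 2: rows with parent_id in {6,7} -> eps (id 8, d 2), alpha (id 11, d 2).
Iteration 3: rows with parent_id in {8,11} -> psi (id 10, d 3), delta (id 12, d 3).
Iteration 4: no rows with parent_id in {10,12}; recursion stops.
d values: 0, 1, 1, 2, 2, 3, 3; the maximum is 3.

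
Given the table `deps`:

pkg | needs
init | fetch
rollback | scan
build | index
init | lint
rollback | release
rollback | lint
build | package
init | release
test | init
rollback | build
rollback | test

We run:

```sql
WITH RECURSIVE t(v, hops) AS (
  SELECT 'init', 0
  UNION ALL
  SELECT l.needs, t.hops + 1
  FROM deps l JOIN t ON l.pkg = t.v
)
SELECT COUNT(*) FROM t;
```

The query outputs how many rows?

4

Base: (init, hops=0).
Iteration 1: edges from {init} -> (fetch, hops=1), (lint, hops=1), (release, hops=1).
Iteration 2: no outgoing edges from {fetch,lint,release}; recursion stops.
Total rows emitted: 4.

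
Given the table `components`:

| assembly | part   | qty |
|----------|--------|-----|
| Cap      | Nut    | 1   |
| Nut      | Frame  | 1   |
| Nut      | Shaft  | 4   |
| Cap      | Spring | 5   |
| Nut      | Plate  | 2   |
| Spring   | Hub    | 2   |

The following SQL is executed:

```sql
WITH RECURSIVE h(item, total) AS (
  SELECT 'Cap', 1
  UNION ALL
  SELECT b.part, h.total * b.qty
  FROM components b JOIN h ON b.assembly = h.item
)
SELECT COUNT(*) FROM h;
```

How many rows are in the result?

7

Base: (Cap, total=1).
Iteration 1: components of {Cap} -> Nut = 1*1 = 1, Spring = 1*5 = 5.
Iteration 2: components of {Nut,Spring} -> Frame = 1*1 = 1, Hub = 5*2 = 10, Plate = 1*2 = 2, Shaft = 1*4 = 4.
Iteration 3: no further components; recursion stops.
Total rows emitted: 7.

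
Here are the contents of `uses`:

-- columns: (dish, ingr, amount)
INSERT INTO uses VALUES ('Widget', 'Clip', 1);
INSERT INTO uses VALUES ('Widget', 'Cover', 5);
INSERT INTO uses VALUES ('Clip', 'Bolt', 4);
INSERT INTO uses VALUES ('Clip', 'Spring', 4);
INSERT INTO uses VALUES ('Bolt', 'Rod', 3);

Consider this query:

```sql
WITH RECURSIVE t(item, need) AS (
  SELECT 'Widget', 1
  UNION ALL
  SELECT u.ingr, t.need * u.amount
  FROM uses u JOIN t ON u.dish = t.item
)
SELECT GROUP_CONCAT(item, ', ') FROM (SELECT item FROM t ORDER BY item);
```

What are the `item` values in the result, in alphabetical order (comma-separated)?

Base: (Widget, need=1).
Iteration 1: components of {Widget} -> Clip = 1*1 = 1, Cover = 1*5 = 5.
Iteration 2: components of {Clip,Cover} -> Bolt = 1*4 = 4, Spring = 1*4 = 4.
Iteration 3: components of {Bolt,Spring} -> Rod = 4*3 = 12.
Iteration 4: no further components; recursion stops.

Bolt, Clip, Cover, Rod, Spring, Widget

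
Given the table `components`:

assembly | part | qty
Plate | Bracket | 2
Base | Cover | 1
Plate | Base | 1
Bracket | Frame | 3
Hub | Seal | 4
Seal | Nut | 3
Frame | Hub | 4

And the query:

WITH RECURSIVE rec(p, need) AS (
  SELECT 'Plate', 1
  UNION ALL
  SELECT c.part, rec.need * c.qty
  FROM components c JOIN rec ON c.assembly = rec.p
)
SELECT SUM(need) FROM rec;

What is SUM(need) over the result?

419

Base: (Plate, need=1).
Iteration 1: components of {Plate} -> Base = 1*1 = 1, Bracket = 1*2 = 2.
Iteration 2: components of {Base,Bracket} -> Cover = 1*1 = 1, Frame = 2*3 = 6.
Iteration 3: components of {Cover,Frame} -> Hub = 6*4 = 24.
Iteration 4: components of {Hub} -> Seal = 24*4 = 96.
Iteration 5: components of {Seal} -> Nut = 96*3 = 288.
Iteration 6: no further components; recursion stops.
SUM(need) = 1 + 2 + 1 + 6 + 1 + 24 + 96 + 288 = 419.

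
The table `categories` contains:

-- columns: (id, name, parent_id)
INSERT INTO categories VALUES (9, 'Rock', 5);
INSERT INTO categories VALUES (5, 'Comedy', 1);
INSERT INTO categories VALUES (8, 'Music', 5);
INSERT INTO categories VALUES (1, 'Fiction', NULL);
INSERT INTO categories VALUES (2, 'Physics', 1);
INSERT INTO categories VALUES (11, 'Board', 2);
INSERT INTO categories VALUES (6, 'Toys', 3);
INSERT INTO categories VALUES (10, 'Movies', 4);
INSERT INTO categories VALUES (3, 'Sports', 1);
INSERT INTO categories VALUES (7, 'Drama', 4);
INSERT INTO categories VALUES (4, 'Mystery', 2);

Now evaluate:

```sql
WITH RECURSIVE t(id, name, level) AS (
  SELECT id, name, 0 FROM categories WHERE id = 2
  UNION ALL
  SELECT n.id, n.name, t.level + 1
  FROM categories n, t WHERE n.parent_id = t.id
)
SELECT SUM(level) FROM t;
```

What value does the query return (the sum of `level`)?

6

Base: id=2 (Physics) at level 0.
Iteration 1: rows with parent_id in {2} -> Mystery (id 4, level 1), Board (id 11, level 1).
Iteration 2: rows with parent_id in {4,11} -> Drama (id 7, level 2), Movies (id 10, level 2).
Iteration 3: no rows with parent_id in {7,10}; recursion stops.
SUM(level) = 0 + 1 + 1 + 2 + 2 = 6.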